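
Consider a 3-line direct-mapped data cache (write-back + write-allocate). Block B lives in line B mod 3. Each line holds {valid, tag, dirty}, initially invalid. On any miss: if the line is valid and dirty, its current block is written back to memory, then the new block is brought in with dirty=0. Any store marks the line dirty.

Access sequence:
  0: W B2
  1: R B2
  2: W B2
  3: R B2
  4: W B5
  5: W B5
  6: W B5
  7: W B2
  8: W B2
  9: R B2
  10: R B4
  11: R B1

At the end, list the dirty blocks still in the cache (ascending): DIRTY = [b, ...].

DIRTY = [2]

0: W B2 -> L2 miss  d=D]
1: R B2 -> L2 hit  d=D]
2: W B2 -> L2 hit  d=D]
3: R B2 -> L2 hit  d=D]
4: W B5 -> L2 miss wb->B2  d=D]
5: W B5 -> L2 hit  d=D]
6: W B5 -> L2 hit  d=D]
7: W B2 -> L2 miss wb->B5  d=D]
8: W B2 -> L2 hit  d=D]
9: R B2 -> L2 hit  d=D]
10: R B4 -> L1 miss  d=-]
11: R B1 -> L1 miss  d=-]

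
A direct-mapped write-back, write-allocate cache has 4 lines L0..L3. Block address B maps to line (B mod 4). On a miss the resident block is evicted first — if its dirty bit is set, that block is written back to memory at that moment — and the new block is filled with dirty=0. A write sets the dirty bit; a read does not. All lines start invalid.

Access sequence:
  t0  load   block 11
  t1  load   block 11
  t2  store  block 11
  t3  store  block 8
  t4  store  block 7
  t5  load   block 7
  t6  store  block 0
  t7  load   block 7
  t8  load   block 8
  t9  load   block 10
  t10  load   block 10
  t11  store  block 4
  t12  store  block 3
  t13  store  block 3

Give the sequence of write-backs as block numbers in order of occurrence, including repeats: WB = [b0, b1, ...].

WB = [11, 8, 0, 7]

  0 | R B11 → L3 miss [-]
  1 | R B11 → L3 hit [-]
  2 | W B11 → L3 hit [D]
  3 | W B8 → L0 miss [D]
  4 | W B7 → L3 miss wb→B11 [D]
  5 | R B7 → L3 hit [D]
  6 | W B0 → L0 miss wb→B8 [D]
  7 | R B7 → L3 hit [D]
  8 | R B8 → L0 miss wb→B0 [-]
  9 | R B10 → L2 miss [-]
  10 | R B10 → L2 hit [-]
  11 | W B4 → L0 miss [D]
  12 | W B3 → L3 miss wb→B7 [D]
  13 | W B3 → L3 hit [D]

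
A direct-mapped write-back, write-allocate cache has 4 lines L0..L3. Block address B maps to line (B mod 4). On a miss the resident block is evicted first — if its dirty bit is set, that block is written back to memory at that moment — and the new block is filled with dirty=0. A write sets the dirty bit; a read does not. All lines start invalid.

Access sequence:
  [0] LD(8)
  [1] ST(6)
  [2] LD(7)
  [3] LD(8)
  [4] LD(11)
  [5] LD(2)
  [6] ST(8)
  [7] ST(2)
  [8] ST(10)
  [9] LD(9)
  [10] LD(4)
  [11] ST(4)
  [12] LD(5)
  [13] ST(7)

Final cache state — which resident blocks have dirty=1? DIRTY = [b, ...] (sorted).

DIRTY = [4, 7, 10]

  0 | R B8 → L0 miss [-]
  1 | W B6 → L2 miss [D]
  2 | R B7 → L3 miss [-]
  3 | R B8 → L0 hit [-]
  4 | R B11 → L3 miss [-]
  5 | R B2 → L2 miss wb→B6 [-]
  6 | W B8 → L0 hit [D]
  7 | W B2 → L2 hit [D]
  8 | W B10 → L2 miss wb→B2 [D]
  9 | R B9 → L1 miss [-]
  10 | R B4 → L0 miss wb→B8 [-]
  11 | W B4 → L0 hit [D]
  12 | R B5 → L1 miss [-]
  13 | W B7 → L3 miss [D]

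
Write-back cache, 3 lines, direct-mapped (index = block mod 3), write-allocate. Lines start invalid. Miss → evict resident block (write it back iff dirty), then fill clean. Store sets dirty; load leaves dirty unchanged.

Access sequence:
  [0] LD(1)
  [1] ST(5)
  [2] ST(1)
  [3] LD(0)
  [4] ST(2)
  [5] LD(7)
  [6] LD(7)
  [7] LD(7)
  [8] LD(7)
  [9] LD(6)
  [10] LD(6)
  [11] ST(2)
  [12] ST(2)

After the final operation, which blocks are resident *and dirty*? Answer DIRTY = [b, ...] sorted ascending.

  0 | R B1 → L1 miss [-]
  1 | W B5 → L2 miss [D]
  2 | W B1 → L1 hit [D]
  3 | R B0 → L0 miss [-]
  4 | W B2 → L2 miss wb→B5 [D]
  5 | R B7 → L1 miss wb→B1 [-]
  6 | R B7 → L1 hit [-]
  7 | R B7 → L1 hit [-]
  8 | R B7 → L1 hit [-]
  9 | R B6 → L0 miss [-]
  10 | R B6 → L0 hit [-]
  11 | W B2 → L2 hit [D]
  12 | W B2 → L2 hit [D]

DIRTY = [2]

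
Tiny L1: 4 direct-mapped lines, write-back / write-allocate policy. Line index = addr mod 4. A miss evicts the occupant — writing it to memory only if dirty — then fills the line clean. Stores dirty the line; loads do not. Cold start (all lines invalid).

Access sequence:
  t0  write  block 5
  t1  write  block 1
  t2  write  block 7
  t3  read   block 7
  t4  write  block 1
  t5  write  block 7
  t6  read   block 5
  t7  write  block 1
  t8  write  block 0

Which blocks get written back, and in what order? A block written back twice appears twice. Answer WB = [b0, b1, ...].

WB = [5, 1]

  0 | W B5 → L1 miss [D]
  1 | W B1 → L1 miss wb→B5 [D]
  2 | W B7 → L3 miss [D]
  3 | R B7 → L3 hit [D]
  4 | W B1 → L1 hit [D]
  5 | W B7 → L3 hit [D]
  6 | R B5 → L1 miss wb→B1 [-]
  7 | W B1 → L1 miss [D]
  8 | W B0 → L0 miss [D]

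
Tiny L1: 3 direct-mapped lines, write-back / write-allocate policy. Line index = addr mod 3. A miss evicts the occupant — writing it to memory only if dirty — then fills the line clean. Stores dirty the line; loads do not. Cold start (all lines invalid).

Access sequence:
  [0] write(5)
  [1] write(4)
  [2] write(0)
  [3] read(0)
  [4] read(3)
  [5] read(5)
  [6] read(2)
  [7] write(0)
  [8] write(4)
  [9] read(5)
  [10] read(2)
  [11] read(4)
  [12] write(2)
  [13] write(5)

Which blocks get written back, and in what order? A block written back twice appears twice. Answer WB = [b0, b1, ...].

WB = [0, 5, 2]

  0 | W B5 → L2 miss [D]
  1 | W B4 → L1 miss [D]
  2 | W B0 → L0 miss [D]
  3 | R B0 → L0 hit [D]
  4 | R B3 → L0 miss wb→B0 [-]
  5 | R B5 → L2 hit [D]
  6 | R B2 → L2 miss wb→B5 [-]
  7 | W B0 → L0 miss [D]
  8 | W B4 → L1 hit [D]
  9 | R B5 → L2 miss [-]
  10 | R B2 → L2 miss [-]
  11 | R B4 → L1 hit [D]
  12 | W B2 → L2 hit [D]
  13 | W B5 → L2 miss wb→B2 [D]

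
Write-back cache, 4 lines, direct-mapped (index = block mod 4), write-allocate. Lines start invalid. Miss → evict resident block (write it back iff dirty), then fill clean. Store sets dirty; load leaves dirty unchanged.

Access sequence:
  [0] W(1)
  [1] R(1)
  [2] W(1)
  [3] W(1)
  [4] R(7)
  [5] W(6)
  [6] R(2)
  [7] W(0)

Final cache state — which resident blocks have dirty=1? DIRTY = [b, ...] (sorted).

  0 | W B1 → L1 miss [D]
  1 | R B1 → L1 hit [D]
  2 | W B1 → L1 hit [D]
  3 | W B1 → L1 hit [D]
  4 | R B7 → L3 miss [-]
  5 | W B6 → L2 miss [D]
  6 | R B2 → L2 miss wb→B6 [-]
  7 | W B0 → L0 miss [D]

DIRTY = [0, 1]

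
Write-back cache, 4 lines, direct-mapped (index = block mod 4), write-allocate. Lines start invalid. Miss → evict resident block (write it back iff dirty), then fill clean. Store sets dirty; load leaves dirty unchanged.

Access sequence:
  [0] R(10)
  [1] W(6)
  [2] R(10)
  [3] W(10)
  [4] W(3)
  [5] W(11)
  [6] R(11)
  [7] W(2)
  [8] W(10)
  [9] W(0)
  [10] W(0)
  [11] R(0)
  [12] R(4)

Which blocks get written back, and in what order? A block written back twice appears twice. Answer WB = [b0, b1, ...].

WB = [6, 3, 10, 2, 0]

0: R B10 -> L2 miss  d=-]
1: W B6 -> L2 miss  d=D]
2: R B10 -> L2 miss wb->B6  d=-]
3: W B10 -> L2 hit  d=D]
4: W B3 -> L3 miss  d=D]
5: W B11 -> L3 miss wb->B3  d=D]
6: R B11 -> L3 hit  d=D]
7: W B2 -> L2 miss wb->B10  d=D]
8: W B10 -> L2 miss wb->B2  d=D]
9: W B0 -> L0 miss  d=D]
10: W B0 -> L0 hit  d=D]
11: R B0 -> L0 hit  d=D]
12: R B4 -> L0 miss wb->B0  d=-]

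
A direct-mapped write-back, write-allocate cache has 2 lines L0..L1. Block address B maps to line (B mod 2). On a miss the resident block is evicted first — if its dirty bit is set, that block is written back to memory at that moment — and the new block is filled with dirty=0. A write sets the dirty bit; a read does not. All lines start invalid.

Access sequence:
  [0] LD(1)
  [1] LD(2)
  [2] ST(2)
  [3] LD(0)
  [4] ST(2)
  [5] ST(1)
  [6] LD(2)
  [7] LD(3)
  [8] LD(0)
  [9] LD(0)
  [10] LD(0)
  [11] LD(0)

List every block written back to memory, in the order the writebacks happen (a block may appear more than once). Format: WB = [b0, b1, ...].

WB = [2, 1, 2]

  0 | R B1 → L1 miss [-]
  1 | R B2 → L0 miss [-]
  2 | W B2 → L0 hit [D]
  3 | R B0 → L0 miss wb→B2 [-]
  4 | W B2 → L0 miss [D]
  5 | W B1 → L1 hit [D]
  6 | R B2 → L0 hit [D]
  7 | R B3 → L1 miss wb→B1 [-]
  8 | R B0 → L0 miss wb→B2 [-]
  9 | R B0 → L0 hit [-]
  10 | R B0 → L0 hit [-]
  11 | R B0 → L0 hit [-]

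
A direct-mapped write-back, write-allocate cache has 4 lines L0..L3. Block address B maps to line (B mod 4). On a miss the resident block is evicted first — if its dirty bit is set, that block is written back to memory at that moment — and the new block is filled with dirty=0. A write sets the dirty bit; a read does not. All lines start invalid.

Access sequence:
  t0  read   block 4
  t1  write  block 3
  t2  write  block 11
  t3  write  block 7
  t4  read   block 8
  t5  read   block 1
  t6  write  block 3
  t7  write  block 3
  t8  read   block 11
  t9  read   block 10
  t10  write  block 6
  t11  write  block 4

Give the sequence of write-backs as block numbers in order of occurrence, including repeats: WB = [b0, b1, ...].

WB = [3, 11, 7, 3]

0: R B4 → L0 miss [-]
1: W B3 → L3 miss [D]
2: W B11 → L3 miss wb→B3 [D]
3: W B7 → L3 miss wb→B11 [D]
4: R B8 → L0 miss [-]
5: R B1 → L1 miss [-]
6: W B3 → L3 miss wb→B7 [D]
7: W B3 → L3 hit [D]
8: R B11 → L3 miss wb→B3 [-]
9: R B10 → L2 miss [-]
10: W B6 → L2 miss [D]
11: W B4 → L0 miss [D]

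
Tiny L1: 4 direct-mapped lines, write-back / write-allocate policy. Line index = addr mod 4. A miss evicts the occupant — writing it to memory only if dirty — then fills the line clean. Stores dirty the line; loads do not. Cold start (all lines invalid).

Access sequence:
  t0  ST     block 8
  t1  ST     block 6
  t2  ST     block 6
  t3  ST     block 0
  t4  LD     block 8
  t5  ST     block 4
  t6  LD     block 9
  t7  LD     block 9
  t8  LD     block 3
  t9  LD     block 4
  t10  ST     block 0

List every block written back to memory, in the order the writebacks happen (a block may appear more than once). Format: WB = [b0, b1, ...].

WB = [8, 0, 4]

0: W B8 -> L0 miss  d=D]
1: W B6 -> L2 miss  d=D]
2: W B6 -> L2 hit  d=D]
3: W B0 -> L0 miss wb->B8  d=D]
4: R B8 -> L0 miss wb->B0  d=-]
5: W B4 -> L0 miss  d=D]
6: R B9 -> L1 miss  d=-]
7: R B9 -> L1 hit  d=-]
8: R B3 -> L3 miss  d=-]
9: R B4 -> L0 hit  d=D]
10: W B0 -> L0 miss wb->B4  d=D]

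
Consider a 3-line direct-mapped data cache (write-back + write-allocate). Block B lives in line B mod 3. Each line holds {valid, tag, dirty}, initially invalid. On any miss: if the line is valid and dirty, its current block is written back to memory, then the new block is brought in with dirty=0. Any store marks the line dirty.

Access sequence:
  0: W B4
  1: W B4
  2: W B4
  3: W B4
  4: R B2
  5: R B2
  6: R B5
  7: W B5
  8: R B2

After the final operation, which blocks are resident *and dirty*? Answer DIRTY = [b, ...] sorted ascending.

  0 | W B4 → L1 miss [D]
  1 | W B4 → L1 hit [D]
  2 | W B4 → L1 hit [D]
  3 | W B4 → L1 hit [D]
  4 | R B2 → L2 miss [-]
  5 | R B2 → L2 hit [-]
  6 | R B5 → L2 miss [-]
  7 | W B5 → L2 hit [D]
  8 | R B2 → L2 miss wb→B5 [-]

DIRTY = [4]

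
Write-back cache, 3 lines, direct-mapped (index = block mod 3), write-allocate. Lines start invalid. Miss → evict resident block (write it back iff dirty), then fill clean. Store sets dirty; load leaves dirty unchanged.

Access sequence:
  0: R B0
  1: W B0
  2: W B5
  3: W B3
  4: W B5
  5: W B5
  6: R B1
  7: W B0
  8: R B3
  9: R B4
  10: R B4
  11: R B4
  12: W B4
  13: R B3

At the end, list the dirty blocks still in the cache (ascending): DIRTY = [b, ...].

0: R B0 -> L0 miss  d=-]
1: W B0 -> L0 hit  d=D]
2: W B5 -> L2 miss  d=D]
3: W B3 -> L0 miss wb->B0  d=D]
4: W B5 -> L2 hit  d=D]
5: W B5 -> L2 hit  d=D]
6: R B1 -> L1 miss  d=-]
7: W B0 -> L0 miss wb->B3  d=D]
8: R B3 -> L0 miss wb->B0  d=-]
9: R B4 -> L1 miss  d=-]
10: R B4 -> L1 hit  d=-]
11: R B4 -> L1 hit  d=-]
12: W B4 -> L1 hit  d=D]
13: R B3 -> L0 hit  d=-]

DIRTY = [4, 5]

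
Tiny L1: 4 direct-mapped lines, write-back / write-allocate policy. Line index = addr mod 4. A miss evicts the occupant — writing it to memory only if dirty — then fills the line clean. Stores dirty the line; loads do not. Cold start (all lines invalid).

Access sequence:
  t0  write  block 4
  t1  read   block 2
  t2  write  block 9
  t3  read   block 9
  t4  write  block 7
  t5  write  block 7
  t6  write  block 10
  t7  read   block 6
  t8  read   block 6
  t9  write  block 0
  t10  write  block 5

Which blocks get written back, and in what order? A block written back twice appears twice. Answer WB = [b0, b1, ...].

0: W B4 -> L0 miss  d=D]
1: R B2 -> L2 miss  d=-]
2: W B9 -> L1 miss  d=D]
3: R B9 -> L1 hit  d=D]
4: W B7 -> L3 miss  d=D]
5: W B7 -> L3 hit  d=D]
6: W B10 -> L2 miss  d=D]
7: R B6 -> L2 miss wb->B10  d=-]
8: R B6 -> L2 hit  d=-]
9: W B0 -> L0 miss wb->B4  d=D]
10: W B5 -> L1 miss wb->B9  d=D]

WB = [10, 4, 9]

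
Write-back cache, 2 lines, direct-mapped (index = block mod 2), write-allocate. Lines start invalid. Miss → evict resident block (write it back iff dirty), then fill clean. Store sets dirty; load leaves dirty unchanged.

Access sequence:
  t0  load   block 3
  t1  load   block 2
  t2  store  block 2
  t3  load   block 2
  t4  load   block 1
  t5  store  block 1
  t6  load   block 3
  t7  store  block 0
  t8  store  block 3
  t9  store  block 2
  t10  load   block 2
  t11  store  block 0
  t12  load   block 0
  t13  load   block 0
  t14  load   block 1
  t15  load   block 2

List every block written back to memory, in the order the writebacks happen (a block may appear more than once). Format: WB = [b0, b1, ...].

0: R B3 → L1 miss [-]
1: R B2 → L0 miss [-]
2: W B2 → L0 hit [D]
3: R B2 → L0 hit [D]
4: R B1 → L1 miss [-]
5: W B1 → L1 hit [D]
6: R B3 → L1 miss wb→B1 [-]
7: W B0 → L0 miss wb→B2 [D]
8: W B3 → L1 hit [D]
9: W B2 → L0 miss wb→B0 [D]
10: R B2 → L0 hit [D]
11: W B0 → L0 miss wb→B2 [D]
12: R B0 → L0 hit [D]
13: R B0 → L0 hit [D]
14: R B1 → L1 miss wb→B3 [-]
15: R B2 → L0 miss wb→B0 [-]

WB = [1, 2, 0, 2, 3, 0]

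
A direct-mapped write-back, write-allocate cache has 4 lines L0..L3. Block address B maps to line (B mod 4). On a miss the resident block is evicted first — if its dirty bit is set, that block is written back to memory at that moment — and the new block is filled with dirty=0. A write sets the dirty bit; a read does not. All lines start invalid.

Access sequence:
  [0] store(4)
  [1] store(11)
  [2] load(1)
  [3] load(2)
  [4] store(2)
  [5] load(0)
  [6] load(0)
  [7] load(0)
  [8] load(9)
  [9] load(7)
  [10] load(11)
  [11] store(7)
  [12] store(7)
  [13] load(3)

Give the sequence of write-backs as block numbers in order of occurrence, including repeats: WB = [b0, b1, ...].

WB = [4, 11, 7]

  0 | W B4 → L0 miss [D]
  1 | W B11 → L3 miss [D]
  2 | R B1 → L1 miss [-]
  3 | R B2 → L2 miss [-]
  4 | W B2 → L2 hit [D]
  5 | R B0 → L0 miss wb→B4 [-]
  6 | R B0 → L0 hit [-]
  7 | R B0 → L0 hit [-]
  8 | R B9 → L1 miss [-]
  9 | R B7 → L3 miss wb→B11 [-]
  10 | R B11 → L3 miss [-]
  11 | W B7 → L3 miss [D]
  12 | W B7 → L3 hit [D]
  13 | R B3 → L3 miss wb→B7 [-]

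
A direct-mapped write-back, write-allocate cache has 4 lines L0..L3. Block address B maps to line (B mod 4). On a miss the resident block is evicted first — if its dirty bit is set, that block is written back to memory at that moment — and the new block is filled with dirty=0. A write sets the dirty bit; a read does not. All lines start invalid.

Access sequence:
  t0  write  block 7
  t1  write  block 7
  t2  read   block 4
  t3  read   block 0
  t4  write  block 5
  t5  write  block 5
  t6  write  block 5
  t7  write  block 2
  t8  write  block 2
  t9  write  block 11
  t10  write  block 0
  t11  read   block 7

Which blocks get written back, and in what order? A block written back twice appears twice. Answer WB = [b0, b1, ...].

WB = [7, 11]

0: W B7 → L3 miss [D]
1: W B7 → L3 hit [D]
2: R B4 → L0 miss [-]
3: R B0 → L0 miss [-]
4: W B5 → L1 miss [D]
5: W B5 → L1 hit [D]
6: W B5 → L1 hit [D]
7: W B2 → L2 miss [D]
8: W B2 → L2 hit [D]
9: W B11 → L3 miss wb→B7 [D]
10: W B0 → L0 hit [D]
11: R B7 → L3 miss wb→B11 [-]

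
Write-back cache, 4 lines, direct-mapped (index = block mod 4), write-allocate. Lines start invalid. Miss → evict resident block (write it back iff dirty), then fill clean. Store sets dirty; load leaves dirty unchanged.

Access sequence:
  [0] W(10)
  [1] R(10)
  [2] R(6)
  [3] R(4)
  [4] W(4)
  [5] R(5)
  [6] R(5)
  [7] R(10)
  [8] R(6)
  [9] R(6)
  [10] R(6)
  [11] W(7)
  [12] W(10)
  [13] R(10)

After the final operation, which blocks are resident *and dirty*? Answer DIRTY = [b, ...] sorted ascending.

  0 | W B10 → L2 miss [D]
  1 | R B10 → L2 hit [D]
  2 | R B6 → L2 miss wb→B10 [-]
  3 | R B4 → L0 miss [-]
  4 | W B4 → L0 hit [D]
  5 | R B5 → L1 miss [-]
  6 | R B5 → L1 hit [-]
  7 | R B10 → L2 miss [-]
  8 | R B6 → L2 miss [-]
  9 | R B6 → L2 hit [-]
  10 | R B6 → L2 hit [-]
  11 | W B7 → L3 miss [D]
  12 | W B10 → L2 miss [D]
  13 | R B10 → L2 hit [D]

DIRTY = [4, 7, 10]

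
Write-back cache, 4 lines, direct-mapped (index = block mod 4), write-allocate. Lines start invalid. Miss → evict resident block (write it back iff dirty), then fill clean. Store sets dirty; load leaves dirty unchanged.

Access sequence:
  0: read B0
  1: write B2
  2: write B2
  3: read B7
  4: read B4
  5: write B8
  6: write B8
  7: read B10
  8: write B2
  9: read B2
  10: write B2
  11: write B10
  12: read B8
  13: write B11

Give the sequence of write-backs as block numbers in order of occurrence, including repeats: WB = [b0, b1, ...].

  0 | R B0 → L0 miss [-]
  1 | W B2 → L2 miss [D]
  2 | W B2 → L2 hit [D]
  3 | R B7 → L3 miss [-]
  4 | R B4 → L0 miss [-]
  5 | W B8 → L0 miss [D]
  6 | W B8 → L0 hit [D]
  7 | R B10 → L2 miss wb→B2 [-]
  8 | W B2 → L2 miss [D]
  9 | R B2 → L2 hit [D]
  10 | W B2 → L2 hit [D]
  11 | W B10 → L2 miss wb→B2 [D]
  12 | R B8 → L0 hit [D]
  13 | W B11 → L3 miss [D]

WB = [2, 2]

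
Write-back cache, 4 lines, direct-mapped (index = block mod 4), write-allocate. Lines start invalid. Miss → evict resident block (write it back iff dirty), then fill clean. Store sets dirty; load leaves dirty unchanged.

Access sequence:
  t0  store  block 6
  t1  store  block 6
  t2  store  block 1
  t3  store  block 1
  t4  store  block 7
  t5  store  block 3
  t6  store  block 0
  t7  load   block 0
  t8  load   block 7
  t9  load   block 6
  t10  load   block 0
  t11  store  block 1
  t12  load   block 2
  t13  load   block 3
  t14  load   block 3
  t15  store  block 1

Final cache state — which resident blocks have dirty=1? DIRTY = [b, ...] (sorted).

DIRTY = [0, 1]

0: W B6 → L2 miss [D]
1: W B6 → L2 hit [D]
2: W B1 → L1 miss [D]
3: W B1 → L1 hit [D]
4: W B7 → L3 miss [D]
5: W B3 → L3 miss wb→B7 [D]
6: W B0 → L0 miss [D]
7: R B0 → L0 hit [D]
8: R B7 → L3 miss wb→B3 [-]
9: R B6 → L2 hit [D]
10: R B0 → L0 hit [D]
11: W B1 → L1 hit [D]
12: R B2 → L2 miss wb→B6 [-]
13: R B3 → L3 miss [-]
14: R B3 → L3 hit [-]
15: W B1 → L1 hit [D]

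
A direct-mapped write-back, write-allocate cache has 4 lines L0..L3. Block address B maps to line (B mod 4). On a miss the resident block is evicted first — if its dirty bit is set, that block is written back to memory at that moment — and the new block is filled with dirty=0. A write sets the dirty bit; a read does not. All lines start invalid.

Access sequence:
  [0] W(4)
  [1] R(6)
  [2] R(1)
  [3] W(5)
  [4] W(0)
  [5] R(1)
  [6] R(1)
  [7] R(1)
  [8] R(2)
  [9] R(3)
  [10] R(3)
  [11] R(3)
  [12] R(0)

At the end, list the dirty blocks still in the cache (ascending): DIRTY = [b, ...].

0: W B4 → L0 miss [D]
1: R B6 → L2 miss [-]
2: R B1 → L1 miss [-]
3: W B5 → L1 miss [D]
4: W B0 → L0 miss wb→B4 [D]
5: R B1 → L1 miss wb→B5 [-]
6: R B1 → L1 hit [-]
7: R B1 → L1 hit [-]
8: R B2 → L2 miss [-]
9: R B3 → L3 miss [-]
10: R B3 → L3 hit [-]
11: R B3 → L3 hit [-]
12: R B0 → L0 hit [D]

DIRTY = [0]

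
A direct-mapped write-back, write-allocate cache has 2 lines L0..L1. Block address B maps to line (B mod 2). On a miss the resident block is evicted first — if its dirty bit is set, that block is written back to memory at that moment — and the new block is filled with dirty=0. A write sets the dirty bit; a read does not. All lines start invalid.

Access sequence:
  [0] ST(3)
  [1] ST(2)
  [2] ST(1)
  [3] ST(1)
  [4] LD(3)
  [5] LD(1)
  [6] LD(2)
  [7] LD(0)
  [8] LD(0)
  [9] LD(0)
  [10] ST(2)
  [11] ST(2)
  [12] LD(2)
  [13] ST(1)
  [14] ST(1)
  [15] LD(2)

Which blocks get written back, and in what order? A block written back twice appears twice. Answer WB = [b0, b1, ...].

0: W B3 → L1 miss [D]
1: W B2 → L0 miss [D]
2: W B1 → L1 miss wb→B3 [D]
3: W B1 → L1 hit [D]
4: R B3 → L1 miss wb→B1 [-]
5: R B1 → L1 miss [-]
6: R B2 → L0 hit [D]
7: R B0 → L0 miss wb→B2 [-]
8: R B0 → L0 hit [-]
9: R B0 → L0 hit [-]
10: W B2 → L0 miss [D]
11: W B2 → L0 hit [D]
12: R B2 → L0 hit [D]
13: W B1 → L1 hit [D]
14: W B1 → L1 hit [D]
15: R B2 → L0 hit [D]

WB = [3, 1, 2]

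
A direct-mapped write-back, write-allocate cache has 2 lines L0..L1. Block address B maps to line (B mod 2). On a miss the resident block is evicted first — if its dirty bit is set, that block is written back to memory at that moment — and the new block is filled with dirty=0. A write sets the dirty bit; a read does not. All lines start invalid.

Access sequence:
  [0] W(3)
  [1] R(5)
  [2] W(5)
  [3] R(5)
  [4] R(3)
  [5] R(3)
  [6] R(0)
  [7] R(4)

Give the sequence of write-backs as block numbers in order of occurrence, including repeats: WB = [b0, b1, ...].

0: W B3 → L1 miss [D]
1: R B5 → L1 miss wb→B3 [-]
2: W B5 → L1 hit [D]
3: R B5 → L1 hit [D]
4: R B3 → L1 miss wb→B5 [-]
5: R B3 → L1 hit [-]
6: R B0 → L0 miss [-]
7: R B4 → L0 miss [-]

WB = [3, 5]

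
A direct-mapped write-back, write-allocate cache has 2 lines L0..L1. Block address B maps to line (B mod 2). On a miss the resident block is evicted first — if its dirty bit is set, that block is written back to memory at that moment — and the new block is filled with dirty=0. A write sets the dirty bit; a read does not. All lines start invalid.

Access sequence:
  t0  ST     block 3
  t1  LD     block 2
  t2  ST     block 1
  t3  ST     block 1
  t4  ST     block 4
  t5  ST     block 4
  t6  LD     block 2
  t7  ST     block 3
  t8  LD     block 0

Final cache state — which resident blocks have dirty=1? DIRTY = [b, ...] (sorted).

0: W B3 -> L1 miss  d=D]
1: R B2 -> L0 miss  d=-]
2: W B1 -> L1 miss wb->B3  d=D]
3: W B1 -> L1 hit  d=D]
4: W B4 -> L0 miss  d=D]
5: W B4 -> L0 hit  d=D]
6: R B2 -> L0 miss wb->B4  d=-]
7: W B3 -> L1 miss wb->B1  d=D]
8: R B0 -> L0 miss  d=-]

DIRTY = [3]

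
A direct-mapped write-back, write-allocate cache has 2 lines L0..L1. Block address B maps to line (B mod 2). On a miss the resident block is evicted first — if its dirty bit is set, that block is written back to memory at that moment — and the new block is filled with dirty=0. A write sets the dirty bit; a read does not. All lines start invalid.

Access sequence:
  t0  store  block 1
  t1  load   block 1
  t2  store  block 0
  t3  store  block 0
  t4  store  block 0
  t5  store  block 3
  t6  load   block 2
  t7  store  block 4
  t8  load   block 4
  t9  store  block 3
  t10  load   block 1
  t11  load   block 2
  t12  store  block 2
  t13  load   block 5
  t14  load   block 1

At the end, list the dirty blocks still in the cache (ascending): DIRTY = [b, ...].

  0 | W B1 → L1 miss [D]
  1 | R B1 → L1 hit [D]
  2 | W B0 → L0 miss [D]
  3 | W B0 → L0 hit [D]
  4 | W B0 → L0 hit [D]
  5 | W B3 → L1 miss wb→B1 [D]
  6 | R B2 → L0 miss wb→B0 [-]
  7 | W B4 → L0 miss [D]
  8 | R B4 → L0 hit [D]
  9 | W B3 → L1 hit [D]
  10 | R B1 → L1 miss wb→B3 [-]
  11 | R B2 → L0 miss wb→B4 [-]
  12 | W B2 → L0 hit [D]
  13 | R B5 → L1 miss [-]
  14 | R B1 → L1 miss [-]

DIRTY = [2]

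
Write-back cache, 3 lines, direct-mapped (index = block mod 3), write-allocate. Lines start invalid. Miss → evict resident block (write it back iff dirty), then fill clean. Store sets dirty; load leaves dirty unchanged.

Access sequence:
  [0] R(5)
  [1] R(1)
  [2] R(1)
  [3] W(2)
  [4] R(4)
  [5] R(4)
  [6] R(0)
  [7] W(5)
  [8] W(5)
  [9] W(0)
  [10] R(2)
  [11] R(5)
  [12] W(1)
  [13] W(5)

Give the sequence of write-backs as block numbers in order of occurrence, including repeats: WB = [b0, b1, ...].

WB = [2, 5]

  0 | R B5 → L2 miss [-]
  1 | R B1 → L1 miss [-]
  2 | R B1 → L1 hit [-]
  3 | W B2 → L2 miss [D]
  4 | R B4 → L1 miss [-]
  5 | R B4 → L1 hit [-]
  6 | R B0 → L0 miss [-]
  7 | W B5 → L2 miss wb→B2 [D]
  8 | W B5 → L2 hit [D]
  9 | W B0 → L0 hit [D]
  10 | R B2 → L2 miss wb→B5 [-]
  11 | R B5 → L2 miss [-]
  12 | W B1 → L1 miss [D]
  13 | W B5 → L2 hit [D]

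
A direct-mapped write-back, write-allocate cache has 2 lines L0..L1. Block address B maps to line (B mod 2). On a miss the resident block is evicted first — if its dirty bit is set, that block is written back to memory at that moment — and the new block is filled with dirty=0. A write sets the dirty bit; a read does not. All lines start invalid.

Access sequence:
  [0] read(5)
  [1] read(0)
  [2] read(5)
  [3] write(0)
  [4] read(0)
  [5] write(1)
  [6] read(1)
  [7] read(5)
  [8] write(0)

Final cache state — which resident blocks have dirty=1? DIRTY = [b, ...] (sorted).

0: R B5 → L1 miss [-]
1: R B0 → L0 miss [-]
2: R B5 → L1 hit [-]
3: W B0 → L0 hit [D]
4: R B0 → L0 hit [D]
5: W B1 → L1 miss [D]
6: R B1 → L1 hit [D]
7: R B5 → L1 miss wb→B1 [-]
8: W B0 → L0 hit [D]

DIRTY = [0]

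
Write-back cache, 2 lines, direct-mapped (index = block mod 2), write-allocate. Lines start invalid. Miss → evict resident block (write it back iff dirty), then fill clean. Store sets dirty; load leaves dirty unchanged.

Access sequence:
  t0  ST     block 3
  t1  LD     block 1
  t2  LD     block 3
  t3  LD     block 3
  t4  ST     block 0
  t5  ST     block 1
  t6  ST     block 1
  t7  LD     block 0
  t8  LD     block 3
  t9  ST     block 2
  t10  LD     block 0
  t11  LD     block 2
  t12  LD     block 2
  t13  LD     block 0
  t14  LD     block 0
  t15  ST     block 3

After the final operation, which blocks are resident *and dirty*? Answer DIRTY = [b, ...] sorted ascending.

DIRTY = [3]

  0 | W B3 → L1 miss [D]
  1 | R B1 → L1 miss wb→B3 [-]
  2 | R B3 → L1 miss [-]
  3 | R B3 → L1 hit [-]
  4 | W B0 → L0 miss [D]
  5 | W B1 → L1 miss [D]
  6 | W B1 → L1 hit [D]
  7 | R B0 → L0 hit [D]
  8 | R B3 → L1 miss wb→B1 [-]
  9 | W B2 → L0 miss wb→B0 [D]
  10 | R B0 → L0 miss wb→B2 [-]
  11 | R B2 → L0 miss [-]
  12 | R B2 → L0 hit [-]
  13 | R B0 → L0 miss [-]
  14 | R B0 → L0 hit [-]
  15 | W B3 → L1 hit [D]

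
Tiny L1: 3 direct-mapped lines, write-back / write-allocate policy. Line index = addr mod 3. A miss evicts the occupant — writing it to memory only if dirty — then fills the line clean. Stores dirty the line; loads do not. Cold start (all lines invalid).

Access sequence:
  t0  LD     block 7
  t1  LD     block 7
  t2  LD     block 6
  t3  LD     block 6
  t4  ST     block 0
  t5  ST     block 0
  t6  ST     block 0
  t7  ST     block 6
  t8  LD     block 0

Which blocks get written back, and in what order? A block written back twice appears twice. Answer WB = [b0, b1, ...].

WB = [0, 6]

0: R B7 -> L1 miss  d=-]
1: R B7 -> L1 hit  d=-]
2: R B6 -> L0 miss  d=-]
3: R B6 -> L0 hit  d=-]
4: W B0 -> L0 miss  d=D]
5: W B0 -> L0 hit  d=D]
6: W B0 -> L0 hit  d=D]
7: W B6 -> L0 miss wb->B0  d=D]
8: R B0 -> L0 miss wb->B6  d=-]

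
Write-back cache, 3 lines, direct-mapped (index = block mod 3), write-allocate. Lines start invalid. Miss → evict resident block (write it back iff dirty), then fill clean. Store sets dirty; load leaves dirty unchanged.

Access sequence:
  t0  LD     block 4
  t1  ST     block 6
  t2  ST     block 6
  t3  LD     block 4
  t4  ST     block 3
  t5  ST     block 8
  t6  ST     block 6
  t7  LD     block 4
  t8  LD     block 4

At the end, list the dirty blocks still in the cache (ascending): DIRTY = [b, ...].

DIRTY = [6, 8]

0: R B4 -> L1 miss  d=-]
1: W B6 -> L0 miss  d=D]
2: W B6 -> L0 hit  d=D]
3: R B4 -> L1 hit  d=-]
4: W B3 -> L0 miss wb->B6  d=D]
5: W B8 -> L2 miss  d=D]
6: W B6 -> L0 miss wb->B3  d=D]
7: R B4 -> L1 hit  d=-]
8: R B4 -> L1 hit  d=-]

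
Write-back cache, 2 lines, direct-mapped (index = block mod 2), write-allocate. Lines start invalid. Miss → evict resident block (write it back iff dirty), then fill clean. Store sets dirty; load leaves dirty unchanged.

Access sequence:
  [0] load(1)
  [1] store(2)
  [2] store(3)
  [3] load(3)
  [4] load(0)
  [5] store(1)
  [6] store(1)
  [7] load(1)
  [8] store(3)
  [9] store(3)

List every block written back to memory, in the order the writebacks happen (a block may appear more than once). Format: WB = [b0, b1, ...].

WB = [2, 3, 1]

  0 | R B1 → L1 miss [-]
  1 | W B2 → L0 miss [D]
  2 | W B3 → L1 miss [D]
  3 | R B3 → L1 hit [D]
  4 | R B0 → L0 miss wb→B2 [-]
  5 | W B1 → L1 miss wb→B3 [D]
  6 | W B1 → L1 hit [D]
  7 | R B1 → L1 hit [D]
  8 | W B3 → L1 miss wb→B1 [D]
  9 | W B3 → L1 hit [D]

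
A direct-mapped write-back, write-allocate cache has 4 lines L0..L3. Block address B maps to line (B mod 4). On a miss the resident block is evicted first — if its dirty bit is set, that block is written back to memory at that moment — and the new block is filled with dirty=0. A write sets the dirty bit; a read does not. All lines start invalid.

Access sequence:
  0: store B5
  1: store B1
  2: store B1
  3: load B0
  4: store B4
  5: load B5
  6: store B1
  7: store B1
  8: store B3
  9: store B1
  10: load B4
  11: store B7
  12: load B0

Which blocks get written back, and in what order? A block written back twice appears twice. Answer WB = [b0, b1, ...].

0: W B5 → L1 miss [D]
1: W B1 → L1 miss wb→B5 [D]
2: W B1 → L1 hit [D]
3: R B0 → L0 miss [-]
4: W B4 → L0 miss [D]
5: R B5 → L1 miss wb→B1 [-]
6: W B1 → L1 miss [D]
7: W B1 → L1 hit [D]
8: W B3 → L3 miss [D]
9: W B1 → L1 hit [D]
10: R B4 → L0 hit [D]
11: W B7 → L3 miss wb→B3 [D]
12: R B0 → L0 miss wb→B4 [-]

WB = [5, 1, 3, 4]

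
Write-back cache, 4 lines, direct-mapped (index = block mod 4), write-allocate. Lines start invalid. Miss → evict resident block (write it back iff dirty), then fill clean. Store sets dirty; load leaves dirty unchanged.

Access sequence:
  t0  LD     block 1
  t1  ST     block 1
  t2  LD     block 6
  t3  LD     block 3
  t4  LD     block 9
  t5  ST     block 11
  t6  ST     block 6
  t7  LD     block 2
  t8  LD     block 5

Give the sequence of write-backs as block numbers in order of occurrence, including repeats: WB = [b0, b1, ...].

WB = [1, 6]

  0 | R B1 → L1 miss [-]
  1 | W B1 → L1 hit [D]
  2 | R B6 → L2 miss [-]
  3 | R B3 → L3 miss [-]
  4 | R B9 → L1 miss wb→B1 [-]
  5 | W B11 → L3 miss [D]
  6 | W B6 → L2 hit [D]
  7 | R B2 → L2 miss wb→B6 [-]
  8 | R B5 → L1 miss [-]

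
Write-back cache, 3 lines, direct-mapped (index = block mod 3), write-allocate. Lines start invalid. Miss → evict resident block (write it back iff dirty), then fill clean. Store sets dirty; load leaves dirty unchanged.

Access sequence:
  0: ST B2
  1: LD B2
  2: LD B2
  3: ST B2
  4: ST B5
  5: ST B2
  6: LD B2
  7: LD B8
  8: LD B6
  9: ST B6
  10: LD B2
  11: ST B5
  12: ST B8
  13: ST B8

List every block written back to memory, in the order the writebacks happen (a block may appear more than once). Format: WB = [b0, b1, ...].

  0 | W B2 → L2 miss [D]
  1 | R B2 → L2 hit [D]
  2 | R B2 → L2 hit [D]
  3 | W B2 → L2 hit [D]
  4 | W B5 → L2 miss wb→B2 [D]
  5 | W B2 → L2 miss wb→B5 [D]
  6 | R B2 → L2 hit [D]
  7 | R B8 → L2 miss wb→B2 [-]
  8 | R B6 → L0 miss [-]
  9 | W B6 → L0 hit [D]
  10 | R B2 → L2 miss [-]
  11 | W B5 → L2 miss [D]
  12 | W B8 → L2 miss wb→B5 [D]
  13 | W B8 → L2 hit [D]

WB = [2, 5, 2, 5]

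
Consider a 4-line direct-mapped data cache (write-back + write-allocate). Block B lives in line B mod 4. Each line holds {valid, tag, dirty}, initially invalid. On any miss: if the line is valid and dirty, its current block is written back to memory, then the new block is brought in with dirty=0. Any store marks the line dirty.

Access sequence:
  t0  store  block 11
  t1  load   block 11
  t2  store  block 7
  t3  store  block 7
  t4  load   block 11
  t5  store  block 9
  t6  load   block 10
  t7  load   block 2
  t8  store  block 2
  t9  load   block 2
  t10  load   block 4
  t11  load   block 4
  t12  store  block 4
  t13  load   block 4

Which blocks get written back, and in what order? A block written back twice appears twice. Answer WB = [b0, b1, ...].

  0 | W B11 → L3 miss [D]
  1 | R B11 → L3 hit [D]
  2 | W B7 → L3 miss wb→B11 [D]
  3 | W B7 → L3 hit [D]
  4 | R B11 → L3 miss wb→B7 [-]
  5 | W B9 → L1 miss [D]
  6 | R B10 → L2 miss [-]
  7 | R B2 → L2 miss [-]
  8 | W B2 → L2 hit [D]
  9 | R B2 → L2 hit [D]
  10 | R B4 → L0 miss [-]
  11 | R B4 → L0 hit [-]
  12 | W B4 → L0 hit [D]
  13 | R B4 → L0 hit [D]

WB = [11, 7]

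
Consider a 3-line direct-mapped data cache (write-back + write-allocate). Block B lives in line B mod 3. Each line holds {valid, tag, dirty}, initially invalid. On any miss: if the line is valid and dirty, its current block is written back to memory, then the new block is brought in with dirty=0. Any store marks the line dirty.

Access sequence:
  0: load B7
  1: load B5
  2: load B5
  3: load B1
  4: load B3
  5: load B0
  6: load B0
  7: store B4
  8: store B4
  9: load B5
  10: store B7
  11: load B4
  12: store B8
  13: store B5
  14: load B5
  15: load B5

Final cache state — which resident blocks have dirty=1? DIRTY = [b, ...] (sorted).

DIRTY = [5]

0: R B7 → L1 miss [-]
1: R B5 → L2 miss [-]
2: R B5 → L2 hit [-]
3: R B1 → L1 miss [-]
4: R B3 → L0 miss [-]
5: R B0 → L0 miss [-]
6: R B0 → L0 hit [-]
7: W B4 → L1 miss [D]
8: W B4 → L1 hit [D]
9: R B5 → L2 hit [-]
10: W B7 → L1 miss wb→B4 [D]
11: R B4 → L1 miss wb→B7 [-]
12: W B8 → L2 miss [D]
13: W B5 → L2 miss wb→B8 [D]
14: R B5 → L2 hit [D]
15: R B5 → L2 hit [D]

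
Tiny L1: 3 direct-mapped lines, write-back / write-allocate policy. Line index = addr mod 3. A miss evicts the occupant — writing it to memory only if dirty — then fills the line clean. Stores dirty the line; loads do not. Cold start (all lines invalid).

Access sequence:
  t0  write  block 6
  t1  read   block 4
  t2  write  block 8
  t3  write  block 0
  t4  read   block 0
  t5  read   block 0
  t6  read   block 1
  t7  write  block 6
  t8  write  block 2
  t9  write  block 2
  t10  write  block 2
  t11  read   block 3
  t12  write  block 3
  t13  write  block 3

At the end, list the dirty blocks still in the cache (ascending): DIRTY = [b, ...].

DIRTY = [2, 3]

0: W B6 → L0 miss [D]
1: R B4 → L1 miss [-]
2: W B8 → L2 miss [D]
3: W B0 → L0 miss wb→B6 [D]
4: R B0 → L0 hit [D]
5: R B0 → L0 hit [D]
6: R B1 → L1 miss [-]
7: W B6 → L0 miss wb→B0 [D]
8: W B2 → L2 miss wb→B8 [D]
9: W B2 → L2 hit [D]
10: W B2 → L2 hit [D]
11: R B3 → L0 miss wb→B6 [-]
12: W B3 → L0 hit [D]
13: W B3 → L0 hit [D]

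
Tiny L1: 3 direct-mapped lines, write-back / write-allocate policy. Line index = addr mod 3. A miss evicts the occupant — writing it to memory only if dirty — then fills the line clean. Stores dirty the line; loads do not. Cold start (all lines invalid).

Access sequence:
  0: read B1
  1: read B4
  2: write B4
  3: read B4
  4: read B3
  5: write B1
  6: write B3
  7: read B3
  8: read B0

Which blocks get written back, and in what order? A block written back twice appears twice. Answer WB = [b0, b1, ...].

0: R B1 → L1 miss [-]
1: R B4 → L1 miss [-]
2: W B4 → L1 hit [D]
3: R B4 → L1 hit [D]
4: R B3 → L0 miss [-]
5: W B1 → L1 miss wb→B4 [D]
6: W B3 → L0 hit [D]
7: R B3 → L0 hit [D]
8: R B0 → L0 miss wb→B3 [-]

WB = [4, 3]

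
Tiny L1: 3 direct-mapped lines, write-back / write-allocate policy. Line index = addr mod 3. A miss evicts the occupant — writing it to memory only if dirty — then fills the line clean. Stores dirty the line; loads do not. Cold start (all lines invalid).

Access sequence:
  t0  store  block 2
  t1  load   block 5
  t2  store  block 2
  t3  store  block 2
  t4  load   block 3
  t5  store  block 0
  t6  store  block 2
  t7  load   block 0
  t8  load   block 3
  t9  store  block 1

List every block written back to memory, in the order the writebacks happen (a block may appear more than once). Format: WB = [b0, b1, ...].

WB = [2, 0]

  0 | W B2 → L2 miss [D]
  1 | R B5 → L2 miss wb→B2 [-]
  2 | W B2 → L2 miss [D]
  3 | W B2 → L2 hit [D]
  4 | R B3 → L0 miss [-]
  5 | W B0 → L0 miss [D]
  6 | W B2 → L2 hit [D]
  7 | R B0 → L0 hit [D]
  8 | R B3 → L0 miss wb→B0 [-]
  9 | W B1 → L1 miss [D]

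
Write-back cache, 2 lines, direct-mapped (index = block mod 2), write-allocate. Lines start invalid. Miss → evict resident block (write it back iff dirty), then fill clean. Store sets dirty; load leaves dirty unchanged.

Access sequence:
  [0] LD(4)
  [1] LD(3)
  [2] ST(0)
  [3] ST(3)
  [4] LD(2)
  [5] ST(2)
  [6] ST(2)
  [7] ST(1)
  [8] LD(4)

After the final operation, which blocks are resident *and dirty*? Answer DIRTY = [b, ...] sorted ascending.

0: R B4 → L0 miss [-]
1: R B3 → L1 miss [-]
2: W B0 → L0 miss [D]
3: W B3 → L1 hit [D]
4: R B2 → L0 miss wb→B0 [-]
5: W B2 → L0 hit [D]
6: W B2 → L0 hit [D]
7: W B1 → L1 miss wb→B3 [D]
8: R B4 → L0 miss wb→B2 [-]

DIRTY = [1]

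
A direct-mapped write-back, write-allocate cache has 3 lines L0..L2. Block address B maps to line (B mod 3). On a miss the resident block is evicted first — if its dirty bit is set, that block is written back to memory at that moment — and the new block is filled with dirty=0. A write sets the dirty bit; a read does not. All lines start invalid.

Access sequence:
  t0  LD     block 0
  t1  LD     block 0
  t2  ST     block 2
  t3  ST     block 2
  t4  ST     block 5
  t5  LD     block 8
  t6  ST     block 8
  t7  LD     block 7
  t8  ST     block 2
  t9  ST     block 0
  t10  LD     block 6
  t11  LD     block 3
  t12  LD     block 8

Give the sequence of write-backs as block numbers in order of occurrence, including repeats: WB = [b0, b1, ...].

  0 | R B0 → L0 miss [-]
  1 | R B0 → L0 hit [-]
  2 | W B2 → L2 miss [D]
  3 | W B2 → L2 hit [D]
  4 | W B5 → L2 miss wb→B2 [D]
  5 | R B8 → L2 miss wb→B5 [-]
  6 | W B8 → L2 hit [D]
  7 | R B7 → L1 miss [-]
  8 | W B2 → L2 miss wb→B8 [D]
  9 | W B0 → L0 hit [D]
  10 | R B6 → L0 miss wb→B0 [-]
  11 | R B3 → L0 miss [-]
  12 | R B8 → L2 miss wb→B2 [-]

WB = [2, 5, 8, 0, 2]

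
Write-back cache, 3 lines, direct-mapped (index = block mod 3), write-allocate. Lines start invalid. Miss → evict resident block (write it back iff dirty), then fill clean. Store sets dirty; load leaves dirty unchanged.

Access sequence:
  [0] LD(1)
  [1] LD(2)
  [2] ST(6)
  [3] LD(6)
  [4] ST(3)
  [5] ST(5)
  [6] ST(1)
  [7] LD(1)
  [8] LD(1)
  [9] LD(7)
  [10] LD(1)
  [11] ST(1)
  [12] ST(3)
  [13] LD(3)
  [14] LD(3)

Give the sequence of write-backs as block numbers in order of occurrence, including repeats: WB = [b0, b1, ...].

0: R B1 -> L1 miss  d=-]
1: R B2 -> L2 miss  d=-]
2: W B6 -> L0 miss  d=D]
3: R B6 -> L0 hit  d=D]
4: W B3 -> L0 miss wb->B6  d=D]
5: W B5 -> L2 miss  d=D]
6: W B1 -> L1 hit  d=D]
7: R B1 -> L1 hit  d=D]
8: R B1 -> L1 hit  d=D]
9: R B7 -> L1 miss wb->B1  d=-]
10: R B1 -> L1 miss  d=-]
11: W B1 -> L1 hit  d=D]
12: W B3 -> L0 hit  d=D]
13: R B3 -> L0 hit  d=D]
14: R B3 -> L0 hit  d=D]

WB = [6, 1]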